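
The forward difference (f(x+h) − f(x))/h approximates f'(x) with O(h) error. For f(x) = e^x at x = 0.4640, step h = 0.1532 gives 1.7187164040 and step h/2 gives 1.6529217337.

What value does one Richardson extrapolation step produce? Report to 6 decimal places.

1.587127

Error is O(h^1); halving h shrinks it by 2^1 = 2.
Weighted: 3.3058434674 − 1.7187164040 = 1.5871270634
1.5871270634 ÷ 1 = 1.5871270634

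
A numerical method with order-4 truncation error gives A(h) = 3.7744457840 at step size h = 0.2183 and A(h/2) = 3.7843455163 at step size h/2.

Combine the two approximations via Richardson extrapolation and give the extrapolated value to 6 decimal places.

3.785005

Error is O(h^4); halving h shrinks it by 2^4 = 16.
Weighted: 60.5495282608 − 3.7744457840 = 56.7750824768
Divide by 2^4 − 1 = 15.
Result: 3.7850054985
Correction |R − A(h/2)| = 6.600e-04; gap |A(h/2) − A(h)| = 9.900e-03.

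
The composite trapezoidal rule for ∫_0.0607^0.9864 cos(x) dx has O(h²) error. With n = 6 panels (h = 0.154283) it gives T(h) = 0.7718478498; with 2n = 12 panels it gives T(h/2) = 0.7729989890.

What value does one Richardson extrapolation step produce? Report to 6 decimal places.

0.773383

With r = 2 the leading error scales as h^2, so the weight is 2^2 = 4.
4×0.7729989890 = 3.0919959560; 3.0919959560 − 0.7718478498 = 2.3201481062
(4×0.7729989890 − 0.7718478498)/(4 − 1) = 0.7733827021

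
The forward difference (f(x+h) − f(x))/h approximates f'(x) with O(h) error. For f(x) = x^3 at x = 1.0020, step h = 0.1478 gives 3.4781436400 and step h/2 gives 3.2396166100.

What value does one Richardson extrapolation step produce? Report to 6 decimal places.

r = 1: numerator weight 2, denominator 1.
Numerator 2×A(h/2) − A(h) = 2×3.2396166100 − 3.4781436400 = 3.0010895800
Divide by 2^1 − 1 = 1.
R = 3.0010895800/1 = 3.0010895800

3.001090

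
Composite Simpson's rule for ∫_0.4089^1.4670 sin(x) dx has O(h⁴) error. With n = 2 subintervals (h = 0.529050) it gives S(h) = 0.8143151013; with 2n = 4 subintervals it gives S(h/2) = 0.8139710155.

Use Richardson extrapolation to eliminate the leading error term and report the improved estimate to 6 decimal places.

0.813948

The method has order 4: 2^4 = 16.
2^4 × A(h/2) = 13.0235362480; minus A(h) gives 12.2092211467.
(16 × 0.8139710155 − 0.8143151013)/(16 − 1) = 0.8139480764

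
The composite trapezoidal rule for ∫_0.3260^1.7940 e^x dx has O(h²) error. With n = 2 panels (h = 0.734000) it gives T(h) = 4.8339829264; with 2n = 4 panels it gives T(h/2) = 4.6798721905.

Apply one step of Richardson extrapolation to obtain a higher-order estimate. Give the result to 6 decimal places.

4.628502

Method order is 2; weight 2^2 = 4.
Difference of the inputs: 4.6798721905 − 4.8339829264 = -0.1541107359
Correction (A(h/2) − A(h))/(4 − 1) = (-0.1541107359)/3 = -0.0513702453
R = 4.6798721905 − 0.0513702453 = 4.6285019452
Shift from A(h/2): −0.0513702453.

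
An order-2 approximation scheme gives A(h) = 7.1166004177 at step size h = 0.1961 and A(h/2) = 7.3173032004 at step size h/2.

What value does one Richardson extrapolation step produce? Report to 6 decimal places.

Method order is 2; weight 2^2 = 4.
2^2 × A(h/2) = 29.2692128016; minus A(h) gives 22.1526123839.
Extrapolated: 22.1526123839 / 3 = 7.3842041280

7.384204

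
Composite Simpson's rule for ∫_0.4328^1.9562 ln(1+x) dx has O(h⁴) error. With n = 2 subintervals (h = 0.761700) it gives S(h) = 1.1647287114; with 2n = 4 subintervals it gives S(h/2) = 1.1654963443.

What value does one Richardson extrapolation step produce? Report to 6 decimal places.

1.165548

r = 4, so 2^r = 16.
16 × 1.1654963443 = 18.6479415088; 18.6479415088 − 1.1647287114 = 17.4832127974
17.4832127974 ÷ 15 = 1.1655475198
Shift from A(h/2): +0.0000511755.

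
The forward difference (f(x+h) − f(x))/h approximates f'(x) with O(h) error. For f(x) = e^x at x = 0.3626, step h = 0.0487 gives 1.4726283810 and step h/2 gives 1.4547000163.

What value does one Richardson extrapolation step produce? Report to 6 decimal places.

Leading term ∝ h^1; use weight 2 = 2^1.
2·1.4547000163 − 1.4726283810 = 1.4367716516
Extrapolated: 1.4367716516 / 1 = 1.4367716516

1.436772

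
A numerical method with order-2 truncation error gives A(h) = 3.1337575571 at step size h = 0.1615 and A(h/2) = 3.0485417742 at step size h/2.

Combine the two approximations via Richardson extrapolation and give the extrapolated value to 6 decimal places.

3.020137

Method order is 2; weight 2^2 = 4.
4 × 3.0485417742 = 12.1941670968; 12.1941670968 − 3.1337575571 = 9.0604095397
Extrapolated: 9.0604095397 / 3 = 3.0201365132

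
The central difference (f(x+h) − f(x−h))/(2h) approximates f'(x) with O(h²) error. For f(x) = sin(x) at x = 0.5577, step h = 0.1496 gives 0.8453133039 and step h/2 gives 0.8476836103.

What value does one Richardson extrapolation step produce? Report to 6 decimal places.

Error is O(h^2); halving h shrinks it by 2^2 = 4.
Numerator 4 × A(h/2) − A(h) = 4 × 0.8476836103 − 0.8453133039 = 2.5454211373
Extrapolated: 2.5454211373 / 3 = 0.8484737124

0.848474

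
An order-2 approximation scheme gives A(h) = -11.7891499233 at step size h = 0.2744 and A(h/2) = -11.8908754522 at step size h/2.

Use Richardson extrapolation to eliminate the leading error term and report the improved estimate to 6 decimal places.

With r = 2 the leading error scales as h^2, so the weight is 2^2 = 4.
Numerator 4*A(h/2) − A(h) = 4*(-11.8908754522) − (-11.7891499233) = -35.7743518855
Extrapolated: (-35.7743518855) / 3 = -11.9247839618
Correction |R − A(h/2)| = 3.391e-02; gap |A(h/2) − A(h)| = 1.017e-01.

-11.924784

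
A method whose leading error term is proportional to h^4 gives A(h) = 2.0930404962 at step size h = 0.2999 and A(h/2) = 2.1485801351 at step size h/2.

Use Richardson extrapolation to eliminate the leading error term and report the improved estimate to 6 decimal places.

r = 4: numerator weight 16, denominator 15.
16 × 2.1485801351 = 34.3772821616; subtract 2.0930404962 → 32.2842416654
Extrapolated: 32.2842416654 / 15 = 2.1522827777
Correction |R − A(h/2)| = 3.703e-03; gap |A(h/2) − A(h)| = 5.554e-02.

2.152283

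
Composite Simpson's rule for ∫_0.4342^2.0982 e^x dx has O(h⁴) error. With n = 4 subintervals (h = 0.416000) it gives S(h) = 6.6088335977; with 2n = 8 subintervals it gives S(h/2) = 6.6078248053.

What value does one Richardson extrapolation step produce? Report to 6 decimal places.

6.607758

r = 4: numerator weight 16, denominator 15.
Numerator 16 × A(h/2) − A(h) = 16 × 6.6078248053 − 6.6088335977 = 99.1163632871
Divide by 2^4 − 1 = 15.
Result: 6.6077575525
Gap between inputs: 1.009e-03; correction applied: −0.0000672528.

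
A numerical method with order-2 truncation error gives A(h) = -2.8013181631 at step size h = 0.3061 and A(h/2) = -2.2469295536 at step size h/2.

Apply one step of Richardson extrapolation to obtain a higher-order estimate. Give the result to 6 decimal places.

-2.062133

With r = 2 the leading error scales as h^2, so the weight is 2^2 = 4.
A(h/2) − A(h) = -2.2469295536 − (-2.8013181631) = 0.5543886095
Correction (A(h/2) − A(h))/(4 − 1) = 0.5543886095/3 = 0.1847962032
R = -2.2469295536 + 0.1847962032 = -2.0621333504
Correction |R − A(h/2)| = 1.848e-01; gap |A(h/2) − A(h)| = 5.544e-01.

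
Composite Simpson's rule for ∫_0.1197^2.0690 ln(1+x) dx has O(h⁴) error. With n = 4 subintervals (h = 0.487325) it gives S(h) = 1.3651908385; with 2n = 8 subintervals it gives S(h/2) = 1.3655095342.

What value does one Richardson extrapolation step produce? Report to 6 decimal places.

The method has order 4: 2^4 = 16.
16 × 1.3655095342 − 1.3651908385 = 20.4829617087
(16 × 1.3655095342 − 1.3651908385)/(16 − 1) = 1.3655307806
Correction |R − A(h/2)| = 2.125e-05; gap |A(h/2) − A(h)| = 3.187e-04.

1.365531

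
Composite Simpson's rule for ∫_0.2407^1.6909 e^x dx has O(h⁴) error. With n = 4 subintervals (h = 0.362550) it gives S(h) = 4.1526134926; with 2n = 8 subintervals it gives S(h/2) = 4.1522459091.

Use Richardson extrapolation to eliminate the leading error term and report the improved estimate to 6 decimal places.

4.152221

r = 4: numerator weight 16, denominator 15.
16 × 4.1522459091 = 66.4359345456; 66.4359345456 − 4.1526134926 = 62.2833210530
Extrapolated: 62.2833210530 / 15 = 4.1522214035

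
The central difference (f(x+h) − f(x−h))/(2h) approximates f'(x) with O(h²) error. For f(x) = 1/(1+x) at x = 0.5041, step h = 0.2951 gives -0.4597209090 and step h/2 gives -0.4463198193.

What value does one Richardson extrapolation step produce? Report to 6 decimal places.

-0.441853

r = 2: numerator weight 4, denominator 3.
2^2×A(h/2) = -1.7852792772; minus A(h) gives -1.3255583682.
Denominator 4 − 1 = 3.
Extrapolated: (-1.3255583682) / 3 = -0.4418527894
Correction |R − A(h/2)| = 4.467e-03; gap |A(h/2) − A(h)| = 1.340e-02.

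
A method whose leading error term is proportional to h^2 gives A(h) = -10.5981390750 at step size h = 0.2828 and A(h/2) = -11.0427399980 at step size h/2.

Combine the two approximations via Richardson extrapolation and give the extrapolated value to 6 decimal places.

-11.190940

Method order is 2; weight 2^2 = 4.
4·(-11.0427399980) = -44.1709599920; (-44.1709599920) − (-10.5981390750) = -33.5728209170
Divide by 2^2 − 1 = 3.
R = (-33.5728209170)/3 = -11.1909403057
Shift from A(h/2): −0.1482003077.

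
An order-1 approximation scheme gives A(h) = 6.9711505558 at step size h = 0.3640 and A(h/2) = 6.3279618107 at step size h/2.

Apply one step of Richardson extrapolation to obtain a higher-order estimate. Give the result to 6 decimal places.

5.684773

Method order is 1; weight 2^1 = 2.
Weighted: 12.6559236214 − 6.9711505558 = 5.6847730656
5.6847730656 ÷ 1 = 5.6847730656
Correction |R − A(h/2)| = 6.432e-01; gap |A(h/2) − A(h)| = 6.432e-01.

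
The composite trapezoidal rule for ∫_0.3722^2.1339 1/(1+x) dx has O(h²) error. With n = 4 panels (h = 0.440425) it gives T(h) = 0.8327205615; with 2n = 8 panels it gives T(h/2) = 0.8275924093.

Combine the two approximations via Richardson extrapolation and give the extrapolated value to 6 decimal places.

0.825883

With r = 2 the leading error scales as h^2, so the weight is 2^2 = 4.
4 × 0.8275924093 = 3.3103696372; subtract 0.8327205615 → 2.4776490757
Divide by 2^2 − 1 = 3.
Extrapolated: 2.4776490757 / 3 = 0.8258830252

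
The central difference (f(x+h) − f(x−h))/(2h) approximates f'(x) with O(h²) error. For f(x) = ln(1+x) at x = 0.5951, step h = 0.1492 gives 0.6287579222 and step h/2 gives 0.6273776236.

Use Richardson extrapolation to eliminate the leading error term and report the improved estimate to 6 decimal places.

0.626918

Error is O(h^2); halving h shrinks it by 2^2 = 4.
Numerator 4 × A(h/2) − A(h) = 4 × 0.6273776236 − 0.6287579222 = 1.8807525722
1.8807525722 ÷ 3 = 0.6269175241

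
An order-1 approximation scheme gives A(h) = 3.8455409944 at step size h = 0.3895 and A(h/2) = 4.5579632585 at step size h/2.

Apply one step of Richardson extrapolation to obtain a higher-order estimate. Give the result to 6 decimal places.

r = 1, so 2^r = 2.
Top: 2(4.5579632585) − (3.8455409944) = 5.2703855226
R = 5.2703855226/1 = 5.2703855226

5.270386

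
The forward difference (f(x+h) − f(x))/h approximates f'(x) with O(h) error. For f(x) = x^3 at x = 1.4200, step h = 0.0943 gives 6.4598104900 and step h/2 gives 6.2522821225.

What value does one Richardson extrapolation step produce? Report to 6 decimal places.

r = 1: numerator weight 2, denominator 1.
Difference of the inputs: 6.2522821225 − 6.4598104900 = -0.2075283675
Correction (A(h/2) − A(h))/(2 − 1) = (-0.2075283675)/1 = -0.2075283675
R = A(h/2) + (A(h/2) − A(h))/1 = 6.2522821225 − 0.2075283675 = 6.0447537550
Gap between inputs: 2.075e-01; correction applied: −0.2075283675.

6.044754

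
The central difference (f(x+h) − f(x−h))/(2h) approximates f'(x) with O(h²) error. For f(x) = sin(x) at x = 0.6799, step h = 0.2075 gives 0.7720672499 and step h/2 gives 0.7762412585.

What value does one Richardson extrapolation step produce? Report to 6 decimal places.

0.777633

Leading term ∝ h^2; use weight 4 = 2^2.
Weighted: 3.1049650340 − 0.7720672499 = 2.3328977841
Denominator 4 − 1 = 3.
So the Richardson estimate is 0.7776325947.
Correction |R − A(h/2)| = 1.391e-03; gap |A(h/2) − A(h)| = 4.174e-03.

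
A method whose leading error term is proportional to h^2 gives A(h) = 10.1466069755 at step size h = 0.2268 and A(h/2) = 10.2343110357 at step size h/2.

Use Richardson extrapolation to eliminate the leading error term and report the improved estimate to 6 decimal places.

10.263546

r = 2, so 2^r = 4.
4×10.2343110357 = 40.9372441428; subtract 10.1466069755 → 30.7906371673
R = 30.7906371673/3 = 10.2635457224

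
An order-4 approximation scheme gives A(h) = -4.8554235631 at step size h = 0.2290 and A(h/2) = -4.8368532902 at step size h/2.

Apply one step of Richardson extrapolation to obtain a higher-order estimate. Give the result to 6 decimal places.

r = 4, so 2^r = 16.
2^4*A(h/2) = -77.3896526432; minus A(h) gives -72.5342290801.
Denominator 16 − 1 = 15.
(-72.5342290801) ÷ 15 = -4.8356152720

-4.835615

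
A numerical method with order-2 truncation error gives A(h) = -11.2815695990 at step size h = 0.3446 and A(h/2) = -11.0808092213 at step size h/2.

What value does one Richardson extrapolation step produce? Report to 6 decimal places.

-11.013889

r = 2, so 2^r = 4.
Numerator 4×A(h/2) − A(h) = 4×(-11.0808092213) − (-11.2815695990) = -33.0416672862
(-33.0416672862) ÷ 3 = -11.0138890954
Gap between inputs: 2.008e-01; correction applied: +0.0669201259.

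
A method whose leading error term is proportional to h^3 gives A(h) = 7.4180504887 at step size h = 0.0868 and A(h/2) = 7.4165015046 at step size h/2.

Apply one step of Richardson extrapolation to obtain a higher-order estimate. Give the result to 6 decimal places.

r = 3: numerator weight 8, denominator 7.
A(h/2) − A(h) = 7.4165015046 − 7.4180504887 = -0.0015489841
Divide by 2^3 − 1 = 7: (-0.0015489841)/7 = -0.0002212834
R = A(h/2) + (A(h/2) − A(h))/7 = 7.4165015046 − 0.0002212834 = 7.4162802212

7.416280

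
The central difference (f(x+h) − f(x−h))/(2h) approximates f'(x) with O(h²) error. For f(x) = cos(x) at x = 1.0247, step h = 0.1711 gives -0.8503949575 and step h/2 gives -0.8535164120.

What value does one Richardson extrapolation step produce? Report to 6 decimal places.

-0.854557

Leading term ∝ h^2; use weight 4 = 2^2.
Numerator 4×A(h/2) − A(h) = 4×(-0.8535164120) − (-0.8503949575) = -2.5636706905
Divide by 2^2 − 1 = 3.
Extrapolated: (-2.5636706905) / 3 = -0.8545568968
Gap between inputs: 3.121e-03; correction applied: −0.0010404848.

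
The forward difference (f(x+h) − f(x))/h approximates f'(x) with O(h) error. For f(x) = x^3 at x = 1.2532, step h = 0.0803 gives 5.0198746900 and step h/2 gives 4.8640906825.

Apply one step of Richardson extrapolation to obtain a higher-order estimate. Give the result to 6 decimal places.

4.708307

Order 1 gives 2^r = 2 and 2^r − 1 = 1.
2^1×A(h/2) = 9.7281813650; minus A(h) gives 4.7083066750.
Denominator 2 − 1 = 1.
4.7083066750 ÷ 1 = 4.7083066750
Gap between inputs: 1.558e-01; correction applied: −0.1557840075.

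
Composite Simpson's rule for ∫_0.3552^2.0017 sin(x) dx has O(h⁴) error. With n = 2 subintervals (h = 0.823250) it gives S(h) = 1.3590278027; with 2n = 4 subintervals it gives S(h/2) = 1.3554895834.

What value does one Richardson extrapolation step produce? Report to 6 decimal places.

Order 4 gives 2^r = 16 and 2^r − 1 = 15.
Weighted: 21.6878333344 − 1.3590278027 = 20.3288055317
Divide by 2^4 − 1 = 15.
So the Richardson estimate is 1.3552537021.

1.355254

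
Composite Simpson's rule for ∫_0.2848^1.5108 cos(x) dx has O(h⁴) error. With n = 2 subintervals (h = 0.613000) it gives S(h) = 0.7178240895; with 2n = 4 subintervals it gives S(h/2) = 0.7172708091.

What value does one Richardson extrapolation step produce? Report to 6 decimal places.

Leading term ∝ h^4; use weight 16 = 2^4.
16 × 0.7172708091 = 11.4763329456; 11.4763329456 − 0.7178240895 = 10.7585088561
Divide by 2^4 − 1 = 15.
(16 × 0.7172708091 − 0.7178240895)/(16 − 1) = 0.7172339237
Correction |R − A(h/2)| = 3.689e-05; gap |A(h/2) − A(h)| = 5.533e-04.

0.717234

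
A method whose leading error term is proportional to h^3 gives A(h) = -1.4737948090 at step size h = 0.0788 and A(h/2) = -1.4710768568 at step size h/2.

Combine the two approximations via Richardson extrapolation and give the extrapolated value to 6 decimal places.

-1.470689

Error is O(h^3); halving h shrinks it by 2^3 = 8.
Difference of the inputs: -1.4710768568 − (-1.4737948090) = 0.0027179522
Divide by 2^3 − 1 = 7: 0.0027179522/7 = 0.0003882789
R = -1.4710768568 + 0.0003882789 = -1.4706885779
Shift from A(h/2): +0.0003882789.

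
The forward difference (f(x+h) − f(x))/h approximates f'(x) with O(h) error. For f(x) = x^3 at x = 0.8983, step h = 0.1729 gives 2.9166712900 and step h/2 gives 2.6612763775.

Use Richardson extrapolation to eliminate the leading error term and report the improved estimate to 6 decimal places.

2.405881

r = 1, so 2^r = 2.
2^1×A(h/2) = 5.3225527550; minus A(h) gives 2.4058814650.
Divide by 2^1 − 1 = 1.
Extrapolated: 2.4058814650 / 1 = 2.4058814650
Gap between inputs: 2.554e-01; correction applied: −0.2553949125.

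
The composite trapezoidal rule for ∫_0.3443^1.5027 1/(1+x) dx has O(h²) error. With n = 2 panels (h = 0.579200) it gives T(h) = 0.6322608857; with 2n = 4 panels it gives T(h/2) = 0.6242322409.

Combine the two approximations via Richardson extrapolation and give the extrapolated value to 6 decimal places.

0.621556

The method has order 2: 2^2 = 4.
4 × 0.6242322409 = 2.4969289636; subtract 0.6322608857 → 1.8646680779
Denominator 4 − 1 = 3.
(4 × 0.6242322409 − 0.6322608857)/(4 − 1) = 0.6215560260
Shift from A(h/2): −0.0026762149.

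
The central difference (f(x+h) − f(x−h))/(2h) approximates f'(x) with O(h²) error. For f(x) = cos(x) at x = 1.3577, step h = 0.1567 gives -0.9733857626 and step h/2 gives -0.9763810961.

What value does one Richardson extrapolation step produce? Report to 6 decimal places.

Method order is 2; weight 2^2 = 4.
Top: 4(-0.9763810961) − (-0.9733857626) = -2.9321386218
(-2.9321386218) ÷ 3 = -0.9773795406

-0.977380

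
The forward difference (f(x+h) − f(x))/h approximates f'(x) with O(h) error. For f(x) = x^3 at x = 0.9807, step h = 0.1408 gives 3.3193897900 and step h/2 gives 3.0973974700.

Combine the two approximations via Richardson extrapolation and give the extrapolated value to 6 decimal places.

2.875405

Method order is 1; weight 2^1 = 2.
Difference of the inputs: 3.0973974700 − 3.3193897900 = -0.2219923200
Divide by 2^1 − 1 = 1: (-0.2219923200)/1 = -0.2219923200
R = 3.0973974700 − 0.2219923200 = 2.8754051500
Gap between inputs: 2.220e-01; correction applied: −0.2219923200.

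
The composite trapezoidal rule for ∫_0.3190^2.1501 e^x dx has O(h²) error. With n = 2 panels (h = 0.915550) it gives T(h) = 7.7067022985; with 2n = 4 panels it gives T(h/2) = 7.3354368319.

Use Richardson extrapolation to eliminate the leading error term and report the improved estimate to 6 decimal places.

Method order is 2; weight 2^2 = 4.
Difference of the inputs: 7.3354368319 − 7.7067022985 = -0.3712654666
Divide by 2^2 − 1 = 3: (-0.3712654666)/3 = -0.1237551555
R = 7.3354368319 − 0.1237551555 = 7.2116816764

7.211682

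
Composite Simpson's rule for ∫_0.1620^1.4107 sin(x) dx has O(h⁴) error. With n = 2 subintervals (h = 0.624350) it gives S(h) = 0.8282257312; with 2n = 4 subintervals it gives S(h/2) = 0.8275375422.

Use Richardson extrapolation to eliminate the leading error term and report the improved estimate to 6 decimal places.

0.827492

Error is O(h^4); halving h shrinks it by 2^4 = 16.
Numerator 16*A(h/2) − A(h) = 16*0.8275375422 − 0.8282257312 = 12.4123749440
(16*0.8275375422 − 0.8282257312)/(16 − 1) = 0.8274916629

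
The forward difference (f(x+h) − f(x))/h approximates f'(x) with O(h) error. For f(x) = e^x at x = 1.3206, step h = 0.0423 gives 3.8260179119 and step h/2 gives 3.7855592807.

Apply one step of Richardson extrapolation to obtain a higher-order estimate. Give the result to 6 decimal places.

Error is O(h^1); halving h shrinks it by 2^1 = 2.
Difference of the inputs: 3.7855592807 − 3.8260179119 = -0.0404586312
Divide by 2^1 − 1 = 1: (-0.0404586312)/1 = -0.0404586312
R = A(h/2) + (A(h/2) − A(h))/1 = 3.7855592807 − 0.0404586312 = 3.7451006495
Gap between inputs: 4.046e-02; correction applied: −0.0404586312.

3.745101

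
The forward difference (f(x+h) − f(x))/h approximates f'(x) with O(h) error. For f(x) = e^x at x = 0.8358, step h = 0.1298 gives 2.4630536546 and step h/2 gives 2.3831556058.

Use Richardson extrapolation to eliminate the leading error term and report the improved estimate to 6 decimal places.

2.303258

Order 1 gives 2^r = 2 and 2^r − 1 = 1.
2·2.3831556058 = 4.7663112116; 4.7663112116 − 2.4630536546 = 2.3032575570
(2·2.3831556058 − 2.4630536546)/(2 − 1) = 2.3032575570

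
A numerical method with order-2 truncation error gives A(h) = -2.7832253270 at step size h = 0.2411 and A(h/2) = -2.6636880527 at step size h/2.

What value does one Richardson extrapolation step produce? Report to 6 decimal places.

With r = 2 the leading error scales as h^2, so the weight is 2^2 = 4.
4·(-2.6636880527) = -10.6547522108; (-10.6547522108) − (-2.7832253270) = -7.8715268838
Divide by 2^2 − 1 = 3.
(4·(-2.6636880527) − (-2.7832253270))/(4 − 1) = -2.6238422946

-2.623842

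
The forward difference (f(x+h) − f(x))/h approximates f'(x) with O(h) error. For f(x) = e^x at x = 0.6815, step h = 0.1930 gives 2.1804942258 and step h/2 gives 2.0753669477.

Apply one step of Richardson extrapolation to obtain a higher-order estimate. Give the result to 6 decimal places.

Method order is 1; weight 2^1 = 2.
Weighted: 4.1507338954 − 2.1804942258 = 1.9702396696
Denominator 2 − 1 = 1.
(2 × 2.0753669477 − 2.1804942258)/(2 − 1) = 1.9702396696
Shift from A(h/2): −0.1051272781.

1.970240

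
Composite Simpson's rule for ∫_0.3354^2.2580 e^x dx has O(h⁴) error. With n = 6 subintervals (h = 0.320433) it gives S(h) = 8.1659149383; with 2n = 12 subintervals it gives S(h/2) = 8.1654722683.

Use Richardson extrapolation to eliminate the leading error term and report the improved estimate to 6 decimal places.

Leading term ∝ h^4; use weight 16 = 2^4.
Weighted: 130.6475562928 − 8.1659149383 = 122.4816413545
Denominator 16 − 1 = 15.
So the Richardson estimate is 8.1654427570.
Correction |R − A(h/2)| = 2.951e-05; gap |A(h/2) − A(h)| = 4.427e-04.

8.165443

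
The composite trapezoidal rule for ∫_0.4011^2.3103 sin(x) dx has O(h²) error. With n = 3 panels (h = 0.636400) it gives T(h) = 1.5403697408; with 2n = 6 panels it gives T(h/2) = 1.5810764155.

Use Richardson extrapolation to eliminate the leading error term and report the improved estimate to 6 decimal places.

1.594645

r = 2, so 2^r = 4.
4·1.5810764155 − 1.5403697408 = 4.7839359212
Extrapolated: 4.7839359212 / 3 = 1.5946453071
Shift from A(h/2): +0.0135688916.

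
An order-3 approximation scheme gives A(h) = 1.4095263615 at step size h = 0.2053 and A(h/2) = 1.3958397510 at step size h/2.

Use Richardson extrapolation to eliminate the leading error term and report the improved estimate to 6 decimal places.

1.393885

Error is O(h^3); halving h shrinks it by 2^3 = 8.
Weighted: 11.1667180080 − 1.4095263615 = 9.7571916465
Divide by 2^3 − 1 = 7.
9.7571916465 ÷ 7 = 1.3938845209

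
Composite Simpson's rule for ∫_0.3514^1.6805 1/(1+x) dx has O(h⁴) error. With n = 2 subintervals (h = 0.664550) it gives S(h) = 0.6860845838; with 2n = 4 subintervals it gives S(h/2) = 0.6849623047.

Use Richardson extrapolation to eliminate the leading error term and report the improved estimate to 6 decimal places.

0.684887

Method order is 4; weight 2^4 = 16.
16 × 0.6849623047 = 10.9593968752; subtract 0.6860845838 → 10.2733122914
Denominator 16 − 1 = 15.
(16 × 0.6849623047 − 0.6860845838)/(16 − 1) = 0.6848874861
Shift from A(h/2): −0.0000748186.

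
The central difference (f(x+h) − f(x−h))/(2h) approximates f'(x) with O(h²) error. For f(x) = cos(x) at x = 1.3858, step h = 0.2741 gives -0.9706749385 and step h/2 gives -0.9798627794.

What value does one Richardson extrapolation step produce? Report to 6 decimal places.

The method has order 2: 2^2 = 4.
Numerator 4*A(h/2) − A(h) = 4*(-0.9798627794) − (-0.9706749385) = -2.9487761791
Denominator 4 − 1 = 3.
R = (-2.9487761791)/3 = -0.9829253930

-0.982925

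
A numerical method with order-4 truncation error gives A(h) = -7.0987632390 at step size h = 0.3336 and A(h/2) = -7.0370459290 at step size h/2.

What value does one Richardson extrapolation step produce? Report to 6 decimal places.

r = 4, so 2^r = 16.
Difference of the inputs: -7.0370459290 − (-7.0987632390) = 0.0617173100
Correction (A(h/2) − A(h))/(16 − 1) = 0.0617173100/15 = 0.0041144873
R = A(h/2) + (A(h/2) − A(h))/15 = -7.0370459290 + 0.0041144873 = -7.0329314417
Shift from A(h/2): +0.0041144873.

-7.032931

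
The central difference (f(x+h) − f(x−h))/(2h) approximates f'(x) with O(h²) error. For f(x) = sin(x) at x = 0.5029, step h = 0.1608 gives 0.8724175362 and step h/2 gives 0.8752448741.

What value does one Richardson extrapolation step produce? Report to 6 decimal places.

With r = 2 the leading error scales as h^2, so the weight is 2^2 = 4.
Weighted: 3.5009794964 − 0.8724175362 = 2.6285619602
2.6285619602 ÷ 3 = 0.8761873201

0.876187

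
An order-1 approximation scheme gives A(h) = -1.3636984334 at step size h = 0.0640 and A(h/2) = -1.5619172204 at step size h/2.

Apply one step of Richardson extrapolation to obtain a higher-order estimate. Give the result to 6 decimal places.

The method has order 1: 2^1 = 2.
2·(-1.5619172204) = -3.1238344408; (-3.1238344408) − (-1.3636984334) = -1.7601360074
Divide by 2^1 − 1 = 1.
R = (-1.7601360074)/1 = -1.7601360074

-1.760136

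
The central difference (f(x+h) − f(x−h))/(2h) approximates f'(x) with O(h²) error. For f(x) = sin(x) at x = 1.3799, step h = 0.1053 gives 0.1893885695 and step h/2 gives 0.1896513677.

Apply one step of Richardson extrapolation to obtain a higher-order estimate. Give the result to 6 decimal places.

0.189739

r = 2, so 2^r = 4.
4·0.1896513677 − 0.1893885695 = 0.5692169013
Divide by 2^2 − 1 = 3.
Result: 0.1897389671
Correction |R − A(h/2)| = 8.760e-05; gap |A(h/2) − A(h)| = 2.628e-04.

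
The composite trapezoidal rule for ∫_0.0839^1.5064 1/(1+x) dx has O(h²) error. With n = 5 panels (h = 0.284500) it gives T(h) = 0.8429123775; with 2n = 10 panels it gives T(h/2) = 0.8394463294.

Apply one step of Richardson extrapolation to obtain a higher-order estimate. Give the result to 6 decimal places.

r = 2: numerator weight 4, denominator 3.
Numerator 4·A(h/2) − A(h) = 4·0.8394463294 − 0.8429123775 = 2.5148729401
Divide by 2^2 − 1 = 3.
2.5148729401 ÷ 3 = 0.8382909800

0.838291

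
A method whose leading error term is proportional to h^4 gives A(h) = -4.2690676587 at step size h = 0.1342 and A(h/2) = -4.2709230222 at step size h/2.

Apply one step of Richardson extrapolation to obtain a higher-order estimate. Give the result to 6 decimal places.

-4.271047

With r = 4 the leading error scales as h^4, so the weight is 2^4 = 16.
16·(-4.2709230222) = -68.3347683552; (-68.3347683552) − (-4.2690676587) = -64.0657006965
Denominator 16 − 1 = 15.
(16·(-4.2709230222) − (-4.2690676587))/(16 − 1) = -4.2710467131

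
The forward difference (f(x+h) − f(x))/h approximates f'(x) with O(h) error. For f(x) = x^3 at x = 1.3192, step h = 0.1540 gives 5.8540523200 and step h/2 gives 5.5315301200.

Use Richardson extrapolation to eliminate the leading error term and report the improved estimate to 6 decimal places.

Method order is 1; weight 2^1 = 2.
Numerator 2·A(h/2) − A(h) = 2·5.5315301200 − 5.8540523200 = 5.2090079200
Divide by 2^1 − 1 = 1.
R = 5.2090079200/1 = 5.2090079200

5.209008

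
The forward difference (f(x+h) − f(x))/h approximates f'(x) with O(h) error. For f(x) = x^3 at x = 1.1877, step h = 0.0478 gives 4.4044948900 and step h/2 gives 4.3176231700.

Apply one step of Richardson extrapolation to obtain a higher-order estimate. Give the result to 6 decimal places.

Order 1 gives 2^r = 2 and 2^r − 1 = 1.
Top: 2(4.3176231700) − (4.4044948900) = 4.2307514500
Extrapolated: 4.2307514500 / 1 = 4.2307514500

4.230751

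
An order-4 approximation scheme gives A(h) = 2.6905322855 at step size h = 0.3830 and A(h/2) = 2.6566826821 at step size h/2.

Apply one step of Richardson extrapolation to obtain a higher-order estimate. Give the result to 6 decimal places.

Leading term ∝ h^4; use weight 16 = 2^4.
Numerator 16*A(h/2) − A(h) = 16*2.6566826821 − 2.6905322855 = 39.8163906281
Denominator 16 − 1 = 15.
(16*2.6566826821 − 2.6905322855)/(16 − 1) = 2.6544260419

2.654426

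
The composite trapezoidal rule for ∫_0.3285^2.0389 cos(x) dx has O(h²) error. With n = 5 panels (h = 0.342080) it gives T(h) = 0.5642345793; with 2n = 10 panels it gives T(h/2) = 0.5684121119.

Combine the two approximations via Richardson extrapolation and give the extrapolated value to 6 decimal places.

0.569805

The method has order 2: 2^2 = 4.
4·0.5684121119 = 2.2736484476; 2.2736484476 − 0.5642345793 = 1.7094138683
(4·0.5684121119 − 0.5642345793)/(4 − 1) = 0.5698046228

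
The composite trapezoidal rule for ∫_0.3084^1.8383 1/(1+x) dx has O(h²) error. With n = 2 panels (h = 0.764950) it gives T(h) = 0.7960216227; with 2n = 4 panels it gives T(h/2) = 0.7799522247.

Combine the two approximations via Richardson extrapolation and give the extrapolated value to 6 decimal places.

Method order is 2; weight 2^2 = 4.
A(h/2) − A(h) = 0.7799522247 − 0.7960216227 = -0.0160693980
Divide by 2^2 − 1 = 3: (-0.0160693980)/3 = -0.0053564660
R = 0.7799522247 − 0.0053564660 = 0.7745957587
Gap between inputs: 1.607e-02; correction applied: −0.0053564660.

0.774596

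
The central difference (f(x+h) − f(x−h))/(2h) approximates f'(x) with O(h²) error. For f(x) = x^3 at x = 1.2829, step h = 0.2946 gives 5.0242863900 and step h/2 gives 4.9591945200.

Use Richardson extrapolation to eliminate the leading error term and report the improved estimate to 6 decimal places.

4.937497

r = 2, so 2^r = 4.
4 × 4.9591945200 = 19.8367780800; 19.8367780800 − 5.0242863900 = 14.8124916900
Divide by 2^2 − 1 = 3.
So the Richardson estimate is 4.9374972300.
Correction |R − A(h/2)| = 2.170e-02; gap |A(h/2) − A(h)| = 6.509e-02.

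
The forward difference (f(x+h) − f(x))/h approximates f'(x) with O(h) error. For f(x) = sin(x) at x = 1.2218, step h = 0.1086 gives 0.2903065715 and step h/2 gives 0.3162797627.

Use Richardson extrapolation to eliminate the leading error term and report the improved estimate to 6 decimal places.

0.342253

r = 1: numerator weight 2, denominator 1.
Weighted: 0.6325595254 − 0.2903065715 = 0.3422529539
Divide by 2^1 − 1 = 1.
Extrapolated: 0.3422529539 / 1 = 0.3422529539
Shift from A(h/2): +0.0259731912.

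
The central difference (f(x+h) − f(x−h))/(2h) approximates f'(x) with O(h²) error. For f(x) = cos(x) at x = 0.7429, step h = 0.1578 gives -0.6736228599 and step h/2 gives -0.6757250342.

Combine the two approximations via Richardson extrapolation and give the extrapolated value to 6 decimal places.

With r = 2 the leading error scales as h^2, so the weight is 2^2 = 4.
4*(-0.6757250342) = -2.7029001368; subtract (-0.6736228599) → -2.0292772769
Extrapolated: (-2.0292772769) / 3 = -0.6764257590
Correction |R − A(h/2)| = 7.007e-04; gap |A(h/2) − A(h)| = 2.102e-03.

-0.676426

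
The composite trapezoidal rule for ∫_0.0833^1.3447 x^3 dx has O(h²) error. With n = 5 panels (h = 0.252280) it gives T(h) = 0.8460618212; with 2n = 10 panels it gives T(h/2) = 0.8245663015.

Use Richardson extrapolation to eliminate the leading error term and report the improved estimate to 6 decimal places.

0.817401

Method order is 2; weight 2^2 = 4.
4×0.8245663015 = 3.2982652060; 3.2982652060 − 0.8460618212 = 2.4522033848
Denominator 4 − 1 = 3.
(4×0.8245663015 − 0.8460618212)/(4 − 1) = 0.8174011283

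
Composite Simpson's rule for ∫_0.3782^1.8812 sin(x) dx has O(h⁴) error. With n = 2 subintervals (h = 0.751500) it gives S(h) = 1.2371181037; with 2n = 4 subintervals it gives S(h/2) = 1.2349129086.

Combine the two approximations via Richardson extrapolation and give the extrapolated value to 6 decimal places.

1.234766

Error is O(h^4); halving h shrinks it by 2^4 = 16.
16 × 1.2349129086 − 1.2371181037 = 18.5214884339
Denominator 16 − 1 = 15.
18.5214884339 ÷ 15 = 1.2347658956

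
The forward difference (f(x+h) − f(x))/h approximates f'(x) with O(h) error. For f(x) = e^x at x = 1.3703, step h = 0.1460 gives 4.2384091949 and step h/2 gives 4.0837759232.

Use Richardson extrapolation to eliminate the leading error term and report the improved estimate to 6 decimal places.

3.929143

Order 1 gives 2^r = 2 and 2^r − 1 = 1.
Difference of the inputs: 4.0837759232 − 4.2384091949 = -0.1546332717
Divide by 2^1 − 1 = 1: (-0.1546332717)/1 = -0.1546332717
R = A(h/2) + (A(h/2) − A(h))/1 = 4.0837759232 − 0.1546332717 = 3.9291426515
Correction |R − A(h/2)| = 1.546e-01; gap |A(h/2) − A(h)| = 1.546e-01.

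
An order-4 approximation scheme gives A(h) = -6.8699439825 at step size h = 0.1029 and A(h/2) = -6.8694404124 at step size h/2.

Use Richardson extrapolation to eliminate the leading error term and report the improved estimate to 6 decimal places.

-6.869407

Method order is 4; weight 2^4 = 16.
Top: 16(-6.8694404124) − (-6.8699439825) = -103.0411026159
Divide by 2^4 − 1 = 15.
Extrapolated: (-103.0411026159) / 15 = -6.8694068411
Gap between inputs: 5.036e-04; correction applied: +0.0000335713.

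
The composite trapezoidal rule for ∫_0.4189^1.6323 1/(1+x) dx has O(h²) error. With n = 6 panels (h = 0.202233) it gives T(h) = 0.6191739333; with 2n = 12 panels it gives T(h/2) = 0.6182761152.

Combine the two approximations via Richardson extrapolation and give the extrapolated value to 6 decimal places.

Method order is 2; weight 2^2 = 4.
4·0.6182761152 = 2.4731044608; subtract 0.6191739333 → 1.8539305275
Divide by 2^2 − 1 = 3.
R = 1.8539305275/3 = 0.6179768425

0.617977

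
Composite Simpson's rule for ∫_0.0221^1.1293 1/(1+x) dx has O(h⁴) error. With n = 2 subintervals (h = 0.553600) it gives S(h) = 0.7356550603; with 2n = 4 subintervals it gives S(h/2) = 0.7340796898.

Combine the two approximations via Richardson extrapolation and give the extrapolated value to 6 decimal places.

0.733975

Leading term ∝ h^4; use weight 16 = 2^4.
2^4·A(h/2) = 11.7452750368; minus A(h) gives 11.0096199765.
Denominator 16 − 1 = 15.
R = 11.0096199765/15 = 0.7339746651
Correction |R − A(h/2)| = 1.050e-04; gap |A(h/2) − A(h)| = 1.575e-03.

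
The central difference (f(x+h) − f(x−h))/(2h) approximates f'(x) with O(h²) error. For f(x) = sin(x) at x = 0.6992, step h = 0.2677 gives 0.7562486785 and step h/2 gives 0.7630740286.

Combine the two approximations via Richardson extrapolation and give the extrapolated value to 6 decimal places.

With r = 2 the leading error scales as h^2, so the weight is 2^2 = 4.
2^2·A(h/2) = 3.0522961144; minus A(h) gives 2.2960474359.
Divide by 2^2 − 1 = 3.
Extrapolated: 2.2960474359 / 3 = 0.7653491453

0.765349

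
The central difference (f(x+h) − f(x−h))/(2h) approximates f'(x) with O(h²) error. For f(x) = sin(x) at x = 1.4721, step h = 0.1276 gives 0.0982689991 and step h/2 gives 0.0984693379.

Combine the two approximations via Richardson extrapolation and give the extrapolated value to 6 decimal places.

0.098536

Method order is 2; weight 2^2 = 4.
4×0.0984693379 = 0.3938773516; 0.3938773516 − 0.0982689991 = 0.2956083525
R = 0.2956083525/3 = 0.0985361175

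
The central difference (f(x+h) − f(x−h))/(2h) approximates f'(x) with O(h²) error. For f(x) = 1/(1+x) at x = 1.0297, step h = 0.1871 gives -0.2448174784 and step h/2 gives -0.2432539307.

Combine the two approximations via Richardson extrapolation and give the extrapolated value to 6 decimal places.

-0.242733

The method has order 2: 2^2 = 4.
Top: 4(-0.2432539307) − (-0.2448174784) = -0.7281982444
Divide by 2^2 − 1 = 3.
R = (-0.7281982444)/3 = -0.2427327481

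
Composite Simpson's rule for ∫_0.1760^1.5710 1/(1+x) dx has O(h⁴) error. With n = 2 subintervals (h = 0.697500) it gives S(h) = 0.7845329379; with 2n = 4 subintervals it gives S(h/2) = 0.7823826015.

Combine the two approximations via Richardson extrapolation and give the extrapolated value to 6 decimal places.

Order 4 gives 2^r = 16 and 2^r − 1 = 15.
16×0.7823826015 = 12.5181216240; subtract 0.7845329379 → 11.7335886861
Denominator 16 − 1 = 15.
So the Richardson estimate is 0.7822392457.
Gap between inputs: 2.150e-03; correction applied: −0.0001433558.

0.782239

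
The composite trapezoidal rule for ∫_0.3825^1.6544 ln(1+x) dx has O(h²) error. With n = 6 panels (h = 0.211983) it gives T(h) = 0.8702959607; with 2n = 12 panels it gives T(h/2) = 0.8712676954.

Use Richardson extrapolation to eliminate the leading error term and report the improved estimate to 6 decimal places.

0.871592

Error is O(h^2); halving h shrinks it by 2^2 = 4.
4·0.8712676954 = 3.4850707816; subtract 0.8702959607 → 2.6147748209
2.6147748209 ÷ 3 = 0.8715916070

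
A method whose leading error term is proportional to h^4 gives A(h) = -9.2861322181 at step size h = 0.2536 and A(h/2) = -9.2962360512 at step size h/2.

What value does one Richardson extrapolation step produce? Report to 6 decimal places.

-9.296910

The method has order 4: 2^4 = 16.
Weighted: (-148.7397768192) − (-9.2861322181) = -139.4536446011
Divide by 2^4 − 1 = 15.
So the Richardson estimate is -9.2969096401.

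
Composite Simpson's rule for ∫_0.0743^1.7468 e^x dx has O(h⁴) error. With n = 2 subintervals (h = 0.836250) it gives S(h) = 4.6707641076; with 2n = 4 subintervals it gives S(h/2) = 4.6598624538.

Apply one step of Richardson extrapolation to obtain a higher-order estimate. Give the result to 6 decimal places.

Error is O(h^4); halving h shrinks it by 2^4 = 16.
Weighted: 74.5577992608 − 4.6707641076 = 69.8870351532
Divide by 2^4 − 1 = 15.
R = 69.8870351532/15 = 4.6591356769
Correction |R − A(h/2)| = 7.268e-04; gap |A(h/2) − A(h)| = 1.090e-02.

4.659136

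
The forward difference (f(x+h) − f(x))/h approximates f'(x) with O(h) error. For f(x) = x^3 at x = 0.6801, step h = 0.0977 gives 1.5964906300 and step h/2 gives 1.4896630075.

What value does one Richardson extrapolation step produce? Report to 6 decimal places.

The method has order 1: 2^1 = 2.
2*1.4896630075 = 2.9793260150; 2.9793260150 − 1.5964906300 = 1.3828353850
Denominator 2 − 1 = 1.
So the Richardson estimate is 1.3828353850.

1.382835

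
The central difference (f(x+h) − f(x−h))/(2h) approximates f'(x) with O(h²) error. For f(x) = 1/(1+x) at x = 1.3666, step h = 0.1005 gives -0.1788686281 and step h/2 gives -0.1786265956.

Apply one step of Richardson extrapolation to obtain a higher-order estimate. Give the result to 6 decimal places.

-0.178546

With r = 2 the leading error scales as h^2, so the weight is 2^2 = 4.
4×(-0.1786265956) = -0.7145063824; (-0.7145063824) − (-0.1788686281) = -0.5356377543
Extrapolated: (-0.5356377543) / 3 = -0.1785459181
Gap between inputs: 2.420e-04; correction applied: +0.0000806775.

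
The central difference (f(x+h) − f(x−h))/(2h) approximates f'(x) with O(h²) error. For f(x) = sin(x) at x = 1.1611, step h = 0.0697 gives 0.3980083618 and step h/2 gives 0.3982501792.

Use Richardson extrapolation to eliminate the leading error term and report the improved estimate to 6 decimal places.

With r = 2 the leading error scales as h^2, so the weight is 2^2 = 4.
Weighted: 1.5930007168 − 0.3980083618 = 1.1949923550
Extrapolated: 1.1949923550 / 3 = 0.3983307850
Shift from A(h/2): +0.0000806058.

0.398331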